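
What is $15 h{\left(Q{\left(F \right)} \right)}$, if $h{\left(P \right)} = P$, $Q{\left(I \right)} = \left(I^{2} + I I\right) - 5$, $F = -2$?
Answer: $45$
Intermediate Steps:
$Q{\left(I \right)} = -5 + 2 I^{2}$ ($Q{\left(I \right)} = \left(I^{2} + I^{2}\right) - 5 = 2 I^{2} - 5 = -5 + 2 I^{2}$)
$15 h{\left(Q{\left(F \right)} \right)} = 15 \left(-5 + 2 \left(-2\right)^{2}\right) = 15 \left(-5 + 2 \cdot 4\right) = 15 \left(-5 + 8\right) = 15 \cdot 3 = 45$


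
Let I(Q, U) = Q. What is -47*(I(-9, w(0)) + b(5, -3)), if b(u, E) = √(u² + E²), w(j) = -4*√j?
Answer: 423 - 47*√34 ≈ 148.95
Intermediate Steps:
b(u, E) = √(E² + u²)
-47*(I(-9, w(0)) + b(5, -3)) = -47*(-9 + √((-3)² + 5²)) = -47*(-9 + √(9 + 25)) = -47*(-9 + √34) = 423 - 47*√34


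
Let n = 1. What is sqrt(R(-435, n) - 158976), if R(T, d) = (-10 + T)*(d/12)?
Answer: I*sqrt(5724471)/6 ≈ 398.76*I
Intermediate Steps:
R(T, d) = d*(-10 + T)/12 (R(T, d) = (-10 + T)*(d*(1/12)) = (-10 + T)*(d/12) = d*(-10 + T)/12)
sqrt(R(-435, n) - 158976) = sqrt((1/12)*1*(-10 - 435) - 158976) = sqrt((1/12)*1*(-445) - 158976) = sqrt(-445/12 - 158976) = sqrt(-1908157/12) = I*sqrt(5724471)/6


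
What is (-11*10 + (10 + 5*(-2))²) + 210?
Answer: 100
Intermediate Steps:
(-11*10 + (10 + 5*(-2))²) + 210 = (-110 + (10 - 10)²) + 210 = (-110 + 0²) + 210 = (-110 + 0) + 210 = -110 + 210 = 100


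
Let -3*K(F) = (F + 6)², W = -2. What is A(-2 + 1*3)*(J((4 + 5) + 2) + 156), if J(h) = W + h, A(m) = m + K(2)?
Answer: -3355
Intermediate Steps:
K(F) = -(6 + F)²/3 (K(F) = -(F + 6)²/3 = -(6 + F)²/3)
A(m) = -64/3 + m (A(m) = m - (6 + 2)²/3 = m - ⅓*8² = m - ⅓*64 = m - 64/3 = -64/3 + m)
J(h) = -2 + h
A(-2 + 1*3)*(J((4 + 5) + 2) + 156) = (-64/3 + (-2 + 1*3))*((-2 + ((4 + 5) + 2)) + 156) = (-64/3 + (-2 + 3))*((-2 + (9 + 2)) + 156) = (-64/3 + 1)*((-2 + 11) + 156) = -61*(9 + 156)/3 = -61/3*165 = -3355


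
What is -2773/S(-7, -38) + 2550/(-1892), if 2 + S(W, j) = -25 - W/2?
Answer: 110353/946 ≈ 116.65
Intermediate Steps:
S(W, j) = -27 - W/2 (S(W, j) = -2 + (-25 - W/2) = -27 - W/2)
-2773/S(-7, -38) + 2550/(-1892) = -2773/(-27 - 1/2*(-7)) + 2550/(-1892) = -2773/(-27 + 7/2) + 2550*(-1/1892) = -2773/(-47/2) - 1275/946 = -2773*(-2/47) - 1275/946 = 118 - 1275/946 = 110353/946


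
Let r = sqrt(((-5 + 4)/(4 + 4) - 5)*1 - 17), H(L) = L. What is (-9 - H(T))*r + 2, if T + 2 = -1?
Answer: 2 - 3*I*sqrt(354)/2 ≈ 2.0 - 28.222*I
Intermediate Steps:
T = -3 (T = -2 - 1 = -3)
r = I*sqrt(354)/4 (r = sqrt((-1/8 - 5)*1 - 17) = sqrt(-41/8*1 - 17) = sqrt(-41/8 - 17) = sqrt(-177/8) = I*sqrt(354)/4 ≈ 4.7037*I)
(-9 - H(T))*r + 2 = (-9 - 1*(-3))*(I*sqrt(354)/4) + 2 = (-9 + 3)*(I*sqrt(354)/4) + 2 = -3*I*sqrt(354)/2 + 2 = 2 - 3*I*sqrt(354)/2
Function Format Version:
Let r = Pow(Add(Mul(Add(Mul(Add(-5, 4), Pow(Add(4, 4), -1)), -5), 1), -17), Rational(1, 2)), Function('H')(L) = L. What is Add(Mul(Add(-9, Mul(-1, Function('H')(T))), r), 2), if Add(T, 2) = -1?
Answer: Add(2, Mul(Rational(-3, 2), I, Pow(354, Rational(1, 2)))) ≈ Add(2.0000, Mul(-28.222, I))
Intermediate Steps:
T = -3 (T = Add(-2, -1) = -3)
r = Mul(Rational(1, 4), I, Pow(354, Rational(1, 2))) (r = Pow(Add(Mul(Add(Mul(-1, Pow(8, -1)), -5), 1), -17), Rational(1, 2)) = Pow(Add(Mul(Add(Mul(-1, Rational(1, 8)), -5), 1), -17), Rational(1, 2)) = Pow(Add(Mul(Add(Rational(-1, 8), -5), 1), -17), Rational(1, 2)) = Pow(Add(Mul(Rational(-41, 8), 1), -17), Rational(1, 2)) = Pow(Add(Rational(-41, 8), -17), Rational(1, 2)) = Pow(Rational(-177, 8), Rational(1, 2)) = Mul(Rational(1, 4), I, Pow(354, Rational(1, 2))) ≈ Mul(4.7037, I))
Add(Mul(Add(-9, Mul(-1, Function('H')(T))), r), 2) = Add(Mul(Add(-9, Mul(-1, -3)), Mul(Rational(1, 4), I, Pow(354, Rational(1, 2)))), 2) = Add(Mul(Add(-9, 3), Mul(Rational(1, 4), I, Pow(354, Rational(1, 2)))), 2) = Add(Mul(-6, Mul(Rational(1, 4), I, Pow(354, Rational(1, 2)))), 2) = Add(Mul(Rational(-3, 2), I, Pow(354, Rational(1, 2))), 2) = Add(2, Mul(Rational(-3, 2), I, Pow(354, Rational(1, 2))))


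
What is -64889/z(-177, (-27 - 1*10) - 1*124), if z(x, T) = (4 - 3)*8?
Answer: -64889/8 ≈ -8111.1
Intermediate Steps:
z(x, T) = 8 (z(x, T) = 1*8 = 8)
-64889/z(-177, (-27 - 1*10) - 1*124) = -64889/8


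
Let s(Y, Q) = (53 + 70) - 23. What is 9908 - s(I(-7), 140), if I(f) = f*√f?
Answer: 9808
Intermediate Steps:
I(f) = f^(3/2)
s(Y, Q) = 100 (s(Y, Q) = 123 - 23 = 100)
9908 - s(I(-7), 140) = 9908 - 1*100 = 9908 - 100 = 9808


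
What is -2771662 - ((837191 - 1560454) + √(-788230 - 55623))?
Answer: -2048399 - I*√843853 ≈ -2.0484e+6 - 918.61*I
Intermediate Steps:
-2771662 - ((837191 - 1560454) + √(-788230 - 55623)) = -2771662 - (-723263 + √(-843853)) = -2771662 - (-723263 + I*√843853) = -2771662 + (723263 - I*√843853) = -2048399 - I*√843853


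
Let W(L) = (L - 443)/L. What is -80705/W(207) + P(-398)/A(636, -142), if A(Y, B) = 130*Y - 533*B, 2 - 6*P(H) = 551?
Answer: 330706510077/4671797 ≈ 70788.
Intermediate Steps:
P(H) = -183/2 (P(H) = ⅓ - ⅙*551 = ⅓ - 551/6 = -183/2)
W(L) = (-443 + L)/L
A(Y, B) = -533*B + 130*Y
-80705/W(207) + P(-398)/A(636, -142) = -80705*207/(-443 + 207) - 183/(2*(-533*(-142) + 130*636)) = -80705/((1/207)*(-236)) - 183/(2*(75686 + 82680)) = -80705/(-236/207) - 183/2/158366 = -80705*(-207/236) - 183/2*1/158366 = 16705935/236 - 183/316732 = 330706510077/4671797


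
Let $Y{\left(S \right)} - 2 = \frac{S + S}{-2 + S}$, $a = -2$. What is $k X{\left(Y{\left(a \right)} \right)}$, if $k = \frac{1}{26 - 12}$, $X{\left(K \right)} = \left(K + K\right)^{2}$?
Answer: $\frac{18}{7} \approx 2.5714$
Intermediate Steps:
$Y{\left(S \right)} = 2 + \frac{2 S}{-2 + S}$ ($Y{\left(S \right)} = 2 + \frac{S + S}{-2 + S} = 2 + \frac{2 S}{-2 + S}$)
$X{\left(K \right)} = 4 K^{2}$ ($X{\left(K \right)} = \left(2 K\right)^{2} = 4 K^{2}$)
$k = \frac{1}{14}$ ($k = \frac{1}{26 - 12} = \frac{1}{14} \approx 0.071429$)
$k X{\left(Y{\left(a \right)} \right)} = \frac{4 \left(\frac{4 \left(-1 - 2\right)}{-2 - 2}\right)^{2}}{14} = \frac{4 \left(4 \frac{1}{-4} \left(-3\right)\right)^{2}}{14} = \frac{4 \left(4 \left(- \frac{1}{4}\right) \left(-3\right)\right)^{2}}{14} = \frac{4 \cdot 3^{2}}{14} = \frac{4 \cdot 9}{14} = \frac{1}{14} \cdot 36 = \frac{18}{7}$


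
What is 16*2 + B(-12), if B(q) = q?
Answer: 20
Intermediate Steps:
16*2 + B(-12) = 16*2 - 12 = 32 - 12 = 20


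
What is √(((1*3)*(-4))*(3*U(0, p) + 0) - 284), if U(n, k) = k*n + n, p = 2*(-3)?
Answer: 2*I*√71 ≈ 16.852*I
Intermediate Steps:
p = -6
U(n, k) = n + k*n
√(((1*3)*(-4))*(3*U(0, p) + 0) - 284) = √(((1*3)*(-4))*(3*(0*(1 - 6)) + 0) - 284) = √((3*(-4))*(3*(0*(-5)) + 0) - 284) = √(-12*(3*0 + 0) - 284) = √(-12*(0 + 0) - 284) = √(-12*0 - 284) = √(0 - 284) = √(-284) = 2*I*√71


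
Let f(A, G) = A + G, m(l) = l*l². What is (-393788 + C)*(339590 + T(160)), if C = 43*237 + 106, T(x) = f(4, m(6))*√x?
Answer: -130229708690 - 337472080*√10 ≈ -1.3130e+11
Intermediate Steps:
m(l) = l³
T(x) = 220*√x (T(x) = (4 + 6³)*√x = (4 + 216)*√x = 220*√x)
C = 10297 (C = 10191 + 106 = 10297)
(-393788 + C)*(339590 + T(160)) = (-393788 + 10297)*(339590 + 220*√160) = -383491*(339590 + 220*(4*√10)) = -383491*(339590 + 880*√10) = -130229708690 - 337472080*√10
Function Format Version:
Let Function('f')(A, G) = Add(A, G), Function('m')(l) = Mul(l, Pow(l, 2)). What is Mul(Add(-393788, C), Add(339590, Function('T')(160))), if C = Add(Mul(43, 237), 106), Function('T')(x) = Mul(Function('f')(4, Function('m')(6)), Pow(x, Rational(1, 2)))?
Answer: Add(-130229708690, Mul(-337472080, Pow(10, Rational(1, 2)))) ≈ -1.3130e+11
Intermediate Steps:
Function('m')(l) = Pow(l, 3)
Function('T')(x) = Mul(220, Pow(x, Rational(1, 2))) (Function('T')(x) = Mul(Add(4, Pow(6, 3)), Pow(x, Rational(1, 2))) = Mul(Add(4, 216), Pow(x, Rational(1, 2))) = Mul(220, Pow(x, Rational(1, 2))))
C = 10297 (C = Add(10191, 106) = 10297)
Mul(Add(-393788, C), Add(339590, Function('T')(160))) = Mul(Add(-393788, 10297), Add(339590, Mul(220, Pow(160, Rational(1, 2))))) = Mul(-383491, Add(339590, Mul(220, Mul(4, Pow(10, Rational(1, 2)))))) = Mul(-383491, Add(339590, Mul(880, Pow(10, Rational(1, 2))))) = Add(-130229708690, Mul(-337472080, Pow(10, Rational(1, 2))))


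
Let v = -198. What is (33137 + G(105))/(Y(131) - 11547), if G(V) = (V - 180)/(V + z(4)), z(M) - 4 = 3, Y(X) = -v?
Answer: -3711269/1271088 ≈ -2.9198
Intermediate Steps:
Y(X) = 198 (Y(X) = -1*(-198) = 198)
z(M) = 7 (z(M) = 4 + 3 = 7)
G(V) = (-180 + V)/(7 + V) (G(V) = (V - 180)/(V + 7) = (-180 + V)/(7 + V))
(33137 + G(105))/(Y(131) - 11547) = (33137 + (-180 + 105)/(7 + 105))/(198 - 11547) = (33137 - 75/112)/(-11349) = (33137 + (1/112)*(-75))*(-1/11349) = (33137 - 75/112)*(-1/11349) = (3711269/112)*(-1/11349) = -3711269/1271088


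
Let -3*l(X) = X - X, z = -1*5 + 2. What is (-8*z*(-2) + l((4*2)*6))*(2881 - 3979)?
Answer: 52704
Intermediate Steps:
z = -3 (z = -5 + 2 = -3)
l(X) = 0 (l(X) = -(X - X)/3 = -⅓*0 = 0)
(-8*z*(-2) + l((4*2)*6))*(2881 - 3979) = (-8*(-3)*(-2) + 0)*(2881 - 3979) = (24*(-2) + 0)*(-1098) = (-48 + 0)*(-1098) = -48*(-1098) = 52704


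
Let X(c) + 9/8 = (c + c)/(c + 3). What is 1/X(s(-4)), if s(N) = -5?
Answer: 8/31 ≈ 0.25806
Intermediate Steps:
X(c) = -9/8 + 2*c/(3 + c) (X(c) = -9/8 + (c + c)/(c + 3) = -9/8 + (2*c)/(3 + c) = -9/8 + 2*c/(3 + c))
1/X(s(-4)) = 1/((-27 + 7*(-5))/(8*(3 - 5))) = 1/((1/8)*(-27 - 35)/(-2)) = 1/((1/8)*(-1/2)*(-62)) = 1/(31/8) = 8/31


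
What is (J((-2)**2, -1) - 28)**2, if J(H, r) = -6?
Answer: 1156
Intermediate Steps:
(J((-2)**2, -1) - 28)**2 = (-6 - 28)**2 = (-34)**2 = 1156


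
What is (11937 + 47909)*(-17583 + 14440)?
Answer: -188095978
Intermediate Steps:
(11937 + 47909)*(-17583 + 14440) = 59846*(-3143) = -188095978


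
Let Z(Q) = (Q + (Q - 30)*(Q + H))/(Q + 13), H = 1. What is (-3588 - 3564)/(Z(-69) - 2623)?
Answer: 400512/153551 ≈ 2.6083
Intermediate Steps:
Z(Q) = (Q + (1 + Q)*(-30 + Q))/(13 + Q) (Z(Q) = (Q + (Q - 30)*(Q + 1))/(Q + 13) = (Q + (-30 + Q)*(1 + Q))/(13 + Q) = (Q + (1 + Q)*(-30 + Q))/(13 + Q))
(-3588 - 3564)/(Z(-69) - 2623) = (-3588 - 3564)/((-30 + (-69)² - 28*(-69))/(13 - 69) - 2623) = -7152/((-30 + 4761 + 1932)/(-56) - 2623) = -7152/(-1/56*6663 - 2623) = -7152/(-6663/56 - 2623) = -7152/(-153551/56) = -7152*(-56/153551) = 400512/153551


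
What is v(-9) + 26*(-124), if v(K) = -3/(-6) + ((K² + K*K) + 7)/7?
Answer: -44791/14 ≈ -3199.4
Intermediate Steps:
v(K) = 3/2 + 2*K²/7 (v(K) = -3*(-⅙) + ((K² + K²) + 7)*(⅐) = ½ + (2*K² + 7)*(⅐) = ½ + (7 + 2*K²)*(⅐) = ½ + (1 + 2*K²/7) = 3/2 + 2*K²/7)
v(-9) + 26*(-124) = (3/2 + (2/7)*(-9)²) + 26*(-124) = (3/2 + (2/7)*81) - 3224 = (3/2 + 162/7) - 3224 = 345/14 - 3224 = -44791/14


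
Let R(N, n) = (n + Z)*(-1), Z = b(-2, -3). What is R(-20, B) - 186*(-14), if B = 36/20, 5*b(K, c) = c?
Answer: 13014/5 ≈ 2602.8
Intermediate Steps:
b(K, c) = c/5
Z = -⅗ (Z = (⅕)*(-3) = -⅗ ≈ -0.60000)
B = 9/5 (B = 36*(1/20) = 9/5 ≈ 1.8000)
R(N, n) = ⅗ - n (R(N, n) = (n - ⅗)*(-1) = (-⅗ + n)*(-1) = ⅗ - n)
R(-20, B) - 186*(-14) = (⅗ - 1*9/5) - 186*(-14) = (⅗ - 9/5) - 1*(-2604) = -6/5 + 2604 = 13014/5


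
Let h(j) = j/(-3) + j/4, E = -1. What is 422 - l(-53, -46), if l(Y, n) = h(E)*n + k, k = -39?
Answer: 2789/6 ≈ 464.83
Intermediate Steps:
h(j) = -j/12 (h(j) = j*(-⅓) + j*(¼) = -j/3 + j/4 = -j/12)
l(Y, n) = -39 + n/12 (l(Y, n) = (-1/12*(-1))*n - 39 = n/12 - 39 = -39 + n/12)
422 - l(-53, -46) = 422 - (-39 + (1/12)*(-46)) = 422 - (-39 - 23/6) = 422 - 1*(-257/6) = 422 + 257/6 = 2789/6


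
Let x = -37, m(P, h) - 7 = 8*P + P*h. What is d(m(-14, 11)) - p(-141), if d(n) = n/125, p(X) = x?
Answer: 4366/125 ≈ 34.928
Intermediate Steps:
m(P, h) = 7 + 8*P + P*h (m(P, h) = 7 + (8*P + P*h) = 7 + 8*P + P*h)
p(X) = -37
d(n) = n/125 (d(n) = n*(1/125) = n/125)
d(m(-14, 11)) - p(-141) = (7 + 8*(-14) - 14*11)/125 - 1*(-37) = (7 - 112 - 154)/125 + 37 = (1/125)*(-259) + 37 = -259/125 + 37 = 4366/125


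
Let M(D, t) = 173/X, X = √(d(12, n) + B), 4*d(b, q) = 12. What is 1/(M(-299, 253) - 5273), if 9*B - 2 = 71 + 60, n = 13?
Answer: -843680/4448455279 - 2076*√10/4448455279 ≈ -0.00019113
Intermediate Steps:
d(b, q) = 3 (d(b, q) = (¼)*12 = 3)
B = 133/9 (B = 2/9 + (71 + 60)/9 = 2/9 + (⅑)*131 = 2/9 + 131/9 = 133/9 ≈ 14.778)
X = 4*√10/3 (X = √(3 + 133/9) = √(160/9) = 4*√10/3 ≈ 4.2164)
M(D, t) = 519*√10/40 (M(D, t) = 173/((4*√10/3)) = 173*(3*√10/40) = 519*√10/40)
1/(M(-299, 253) - 5273) = 1/(519*√10/40 - 5273) = 1/(-5273 + 519*√10/40)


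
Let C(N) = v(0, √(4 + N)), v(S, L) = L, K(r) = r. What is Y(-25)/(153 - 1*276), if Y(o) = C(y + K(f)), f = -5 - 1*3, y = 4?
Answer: 0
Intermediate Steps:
f = -8 (f = -5 - 3 = -8)
C(N) = √(4 + N)
Y(o) = 0 (Y(o) = √(4 + (4 - 8)) = √(4 - 4) = √0 = 0)
Y(-25)/(153 - 1*276) = 0/(153 - 1*276) = 0/(153 - 276) = 0/(-123) = 0*(-1/123) = 0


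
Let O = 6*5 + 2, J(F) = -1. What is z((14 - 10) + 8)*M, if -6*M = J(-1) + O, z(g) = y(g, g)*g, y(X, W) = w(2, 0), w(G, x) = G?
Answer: -124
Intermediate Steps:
y(X, W) = 2
O = 32 (O = 30 + 2 = 32)
z(g) = 2*g
M = -31/6 (M = -(-1 + 32)/6 = -1/6*31 = -31/6 ≈ -5.1667)
z((14 - 10) + 8)*M = (2*((14 - 10) + 8))*(-31/6) = (2*(4 + 8))*(-31/6) = (2*12)*(-31/6) = 24*(-31/6) = -124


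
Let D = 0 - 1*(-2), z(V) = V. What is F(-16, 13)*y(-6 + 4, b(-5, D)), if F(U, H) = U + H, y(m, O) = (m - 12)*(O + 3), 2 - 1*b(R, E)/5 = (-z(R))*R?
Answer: 5796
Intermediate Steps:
D = 2 (D = 0 + 2 = 2)
b(R, E) = 10 + 5*R**2 (b(R, E) = 10 - 5*(-R)*R = 10 - (-5)*R**2 = 10 + 5*R**2)
y(m, O) = (-12 + m)*(3 + O)
F(U, H) = H + U
F(-16, 13)*y(-6 + 4, b(-5, D)) = (13 - 16)*(-36 - 12*(10 + 5*(-5)**2) + 3*(-6 + 4) + (10 + 5*(-5)**2)*(-6 + 4)) = -3*(-36 - 12*(10 + 5*25) + 3*(-2) + (10 + 5*25)*(-2)) = -3*(-36 - 12*(10 + 125) - 6 + (10 + 125)*(-2)) = -3*(-36 - 12*135 - 6 + 135*(-2)) = -3*(-36 - 1620 - 6 - 270) = -3*(-1932) = 5796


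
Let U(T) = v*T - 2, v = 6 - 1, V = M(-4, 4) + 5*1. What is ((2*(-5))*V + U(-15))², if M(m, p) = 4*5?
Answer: 106929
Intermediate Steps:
M(m, p) = 20
V = 25 (V = 20 + 5*1 = 20 + 5 = 25)
v = 5
U(T) = -2 + 5*T (U(T) = 5*T - 2 = -2 + 5*T)
((2*(-5))*V + U(-15))² = ((2*(-5))*25 + (-2 + 5*(-15)))² = (-10*25 + (-2 - 75))² = (-250 - 77)² = (-327)² = 106929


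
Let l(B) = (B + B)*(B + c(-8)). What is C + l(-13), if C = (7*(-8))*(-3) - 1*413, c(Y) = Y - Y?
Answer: 93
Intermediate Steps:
c(Y) = 0
l(B) = 2*B**2 (l(B) = (B + B)*(B + 0) = (2*B)*B = 2*B**2)
C = -245 (C = -56*(-3) - 413 = 168 - 413 = -245)
C + l(-13) = -245 + 2*(-13)**2 = -245 + 2*169 = -245 + 338 = 93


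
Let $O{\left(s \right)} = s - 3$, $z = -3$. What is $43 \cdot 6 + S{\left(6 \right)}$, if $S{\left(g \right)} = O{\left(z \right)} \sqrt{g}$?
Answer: $258 - 6 \sqrt{6} \approx 243.3$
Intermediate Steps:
$O{\left(s \right)} = -3 + s$ ($O{\left(s \right)} = s - 3 = -3 + s$)
$S{\left(g \right)} = - 6 \sqrt{g}$ ($S{\left(g \right)} = \left(-3 - 3\right) \sqrt{g} = - 6 \sqrt{g}$)
$43 \cdot 6 + S{\left(6 \right)} = 43 \cdot 6 - 6 \sqrt{6} = 258 - 6 \sqrt{6}$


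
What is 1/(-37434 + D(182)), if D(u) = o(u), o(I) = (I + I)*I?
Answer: 1/28814 ≈ 3.4705e-5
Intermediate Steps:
o(I) = 2*I² (o(I) = (2*I)*I = 2*I²)
D(u) = 2*u²
1/(-37434 + D(182)) = 1/(-37434 + 2*182²) = 1/(-37434 + 2*33124) = 1/(-37434 + 66248) = 1/28814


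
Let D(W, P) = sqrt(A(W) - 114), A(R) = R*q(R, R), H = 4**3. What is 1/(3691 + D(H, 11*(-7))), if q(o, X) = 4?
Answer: 3691/13623339 - sqrt(142)/13623339 ≈ 0.00027006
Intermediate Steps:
H = 64
A(R) = 4*R (A(R) = R*4 = 4*R)
D(W, P) = sqrt(-114 + 4*W) (D(W, P) = sqrt(4*W - 114) = sqrt(-114 + 4*W))
1/(3691 + D(H, 11*(-7))) = 1/(3691 + sqrt(-114 + 4*64)) = 1/(3691 + sqrt(-114 + 256)) = 1/(3691 + sqrt(142))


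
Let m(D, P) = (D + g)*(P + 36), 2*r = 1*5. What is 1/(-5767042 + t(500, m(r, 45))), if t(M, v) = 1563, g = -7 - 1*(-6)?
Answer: -1/5765479 ≈ -1.7345e-7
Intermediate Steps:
g = -1 (g = -7 + 6 = -1)
r = 5/2 (r = (1*5)/2 = (1/2)*5 = 5/2 ≈ 2.5000)
m(D, P) = (-1 + D)*(36 + P) (m(D, P) = (D - 1)*(P + 36) = (-1 + D)*(36 + P))
1/(-5767042 + t(500, m(r, 45))) = 1/(-5767042 + 1563) = 1/(-5765479) = -1/5765479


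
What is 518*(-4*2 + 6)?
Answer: -1036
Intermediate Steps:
518*(-4*2 + 6) = 518*(-8 + 6) = 518*(-2) = -1036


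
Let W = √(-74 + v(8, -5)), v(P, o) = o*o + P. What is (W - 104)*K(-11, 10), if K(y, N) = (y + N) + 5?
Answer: -416 + 4*I*√41 ≈ -416.0 + 25.612*I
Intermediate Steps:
v(P, o) = P + o² (v(P, o) = o² + P = P + o²)
K(y, N) = 5 + N + y (K(y, N) = (N + y) + 5 = 5 + N + y)
W = I*√41 (W = √(-74 + (8 + (-5)²)) = √(-74 + (8 + 25)) = √(-74 + 33) = √(-41) = I*√41 ≈ 6.4031*I)
(W - 104)*K(-11, 10) = (I*√41 - 104)*(5 + 10 - 11) = (-104 + I*√41)*4 = -416 + 4*I*√41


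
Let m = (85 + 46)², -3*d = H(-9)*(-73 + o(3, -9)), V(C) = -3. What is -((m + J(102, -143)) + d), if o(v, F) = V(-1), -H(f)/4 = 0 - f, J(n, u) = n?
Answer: -16351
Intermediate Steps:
H(f) = 4*f (H(f) = -4*(0 - f) = -(-4)*f = 4*f)
o(v, F) = -3
d = -912 (d = -4*(-9)*(-73 - 3)/3 = -(-12)*(-76) = -⅓*2736 = -912)
m = 17161 (m = 131² = 17161)
-((m + J(102, -143)) + d) = -((17161 + 102) - 912) = -(17263 - 912) = -1*16351 = -16351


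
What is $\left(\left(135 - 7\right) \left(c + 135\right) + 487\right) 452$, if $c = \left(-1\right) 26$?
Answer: $6526428$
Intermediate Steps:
$c = -26$
$\left(\left(135 - 7\right) \left(c + 135\right) + 487\right) 452 = \left(\left(135 - 7\right) \left(-26 + 135\right) + 487\right) 452 = \left(128 \cdot 109 + 487\right) 452 = \left(13952 + 487\right) 452 = 14439 \cdot 452 = 6526428$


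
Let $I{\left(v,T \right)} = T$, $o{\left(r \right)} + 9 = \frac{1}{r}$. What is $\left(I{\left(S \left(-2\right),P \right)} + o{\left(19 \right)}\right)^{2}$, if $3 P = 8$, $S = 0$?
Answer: $\frac{128164}{3249} \approx 39.447$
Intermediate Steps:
$o{\left(r \right)} = -9 + \frac{1}{r}$
$P = \frac{8}{3}$ ($P = \frac{1}{3} \cdot 8 = \frac{8}{3} \approx 2.6667$)
$\left(I{\left(S \left(-2\right),P \right)} + o{\left(19 \right)}\right)^{2} = \left(\frac{8}{3} - \left(9 - \frac{1}{19}\right)\right)^{2} = \left(\frac{8}{3} + \left(-9 + \frac{1}{19}\right)\right)^{2} = \left(\frac{8}{3} - \frac{170}{19}\right)^{2} = \left(- \frac{358}{57}\right)^{2} = \frac{128164}{3249}$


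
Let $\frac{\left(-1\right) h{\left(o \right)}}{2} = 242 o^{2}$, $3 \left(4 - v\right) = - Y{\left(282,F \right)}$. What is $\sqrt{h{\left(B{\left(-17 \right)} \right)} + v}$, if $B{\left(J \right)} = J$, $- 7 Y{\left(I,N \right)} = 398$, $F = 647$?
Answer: $\frac{i \sqrt{61691910}}{21} \approx 374.02 i$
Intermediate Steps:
$Y{\left(I,N \right)} = - \frac{398}{7}$ ($Y{\left(I,N \right)} = \left(- \frac{1}{7}\right) 398 = - \frac{398}{7}$)
$v = - \frac{314}{21}$ ($v = 4 - \frac{\left(-1\right) \left(- \frac{398}{7}\right)}{3} = 4 - \frac{398}{21} = - \frac{314}{21} \approx -14.952$)
$h{\left(o \right)} = - 484 o^{2}$ ($h{\left(o \right)} = - 2 \cdot 242 o^{2} = - 484 o^{2}$)
$\sqrt{h{\left(B{\left(-17 \right)} \right)} + v} = \sqrt{- 484 \left(-17\right)^{2} - \frac{314}{21}} = \sqrt{\left(-484\right) 289 - \frac{314}{21}} = \sqrt{-139876 - \frac{314}{21}} = \sqrt{- \frac{2937710}{21}} = \frac{i \sqrt{61691910}}{21}$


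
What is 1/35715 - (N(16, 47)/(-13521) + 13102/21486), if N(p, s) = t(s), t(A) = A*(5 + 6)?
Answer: -329442592333/576424635405 ≈ -0.57153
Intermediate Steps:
t(A) = 11*A (t(A) = A*11 = 11*A)
N(p, s) = 11*s
1/35715 - (N(16, 47)/(-13521) + 13102/21486) = 1/35715 - ((11*47)/(-13521) + 13102/21486) = 1/35715 - (517*(-1/13521) + 13102*(1/21486)) = 1/35715 - (-517/13521 + 6551/10743) = 1/35715 - 1*9224660/16139567 = 1/35715 - 9224660/16139567 = -329442592333/576424635405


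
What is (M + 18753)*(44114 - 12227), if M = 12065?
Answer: 982693566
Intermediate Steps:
(M + 18753)*(44114 - 12227) = (12065 + 18753)*(44114 - 12227) = 30818*31887 = 982693566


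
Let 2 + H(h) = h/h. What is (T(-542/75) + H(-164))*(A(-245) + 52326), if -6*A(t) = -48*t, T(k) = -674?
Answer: -33997050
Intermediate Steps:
H(h) = -1 (H(h) = -2 + h/h = -2 + 1 = -1)
A(t) = 8*t (A(t) = -(-8)*t = 8*t)
(T(-542/75) + H(-164))*(A(-245) + 52326) = (-674 - 1)*(8*(-245) + 52326) = -675*(-1960 + 52326) = -675*50366 = -33997050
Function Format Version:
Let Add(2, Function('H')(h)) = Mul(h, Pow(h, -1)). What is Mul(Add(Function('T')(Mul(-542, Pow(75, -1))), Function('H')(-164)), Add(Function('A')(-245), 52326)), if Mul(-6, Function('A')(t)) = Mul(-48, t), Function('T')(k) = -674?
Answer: -33997050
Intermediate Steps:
Function('H')(h) = -1 (Function('H')(h) = Add(-2, Mul(h, Pow(h, -1))) = Add(-2, 1) = -1)
Function('A')(t) = Mul(8, t) (Function('A')(t) = Mul(Rational(-1, 6), Mul(-48, t)) = Mul(8, t))
Mul(Add(Function('T')(Mul(-542, Pow(75, -1))), Function('H')(-164)), Add(Function('A')(-245), 52326)) = Mul(Add(-674, -1), Add(Mul(8, -245), 52326)) = Mul(-675, Add(-1960, 52326)) = Mul(-675, 50366) = -33997050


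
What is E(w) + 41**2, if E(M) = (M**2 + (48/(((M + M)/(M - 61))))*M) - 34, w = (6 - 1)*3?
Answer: 768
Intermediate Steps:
w = 15 (w = 5*3 = 15)
E(M) = -1498 + M**2 + 24*M (E(M) = (M**2 + (48/(((2*M)/(-61 + M))))*M) - 34 = (M**2 + (48/((2*M/(-61 + M))))*M) - 34 = (M**2 + (48*((-61 + M)/(2*M)))*M) - 34 = (M**2 + (24*(-61 + M)/M)*M) - 34 = (M**2 + (-1464 + 24*M)) - 34 = (-1464 + M**2 + 24*M) - 34 = -1498 + M**2 + 24*M)
E(w) + 41**2 = (-1498 + 15**2 + 24*15) + 41**2 = (-1498 + 225 + 360) + 1681 = -913 + 1681 = 768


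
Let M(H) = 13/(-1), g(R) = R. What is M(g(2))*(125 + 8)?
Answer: -1729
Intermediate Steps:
M(H) = -13 (M(H) = 13*(-1) = -13)
M(g(2))*(125 + 8) = -13*(125 + 8) = -13*133 = -1729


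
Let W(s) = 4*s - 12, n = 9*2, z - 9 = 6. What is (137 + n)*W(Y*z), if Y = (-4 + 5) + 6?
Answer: 63240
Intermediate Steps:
z = 15 (z = 9 + 6 = 15)
Y = 7 (Y = 1 + 6 = 7)
n = 18
W(s) = -12 + 4*s
(137 + n)*W(Y*z) = (137 + 18)*(-12 + 4*(7*15)) = 155*(-12 + 4*105) = 155*(-12 + 420) = 155*408 = 63240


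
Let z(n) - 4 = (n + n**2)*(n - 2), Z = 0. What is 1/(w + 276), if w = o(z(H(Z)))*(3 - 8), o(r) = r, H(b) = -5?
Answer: 1/956 ≈ 0.0010460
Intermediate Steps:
z(n) = 4 + (-2 + n)*(n + n**2) (z(n) = 4 + (n + n**2)*(n - 2) = 4 + (n + n**2)*(-2 + n) = 4 + (-2 + n)*(n + n**2))
w = 680 (w = (4 + (-5)**3 - 1*(-5)**2 - 2*(-5))*(3 - 8) = (4 - 125 - 1*25 + 10)*(-5) = (4 - 125 - 25 + 10)*(-5) = -136*(-5) = 680)
1/(w + 276) = 1/(680 + 276) = 1/956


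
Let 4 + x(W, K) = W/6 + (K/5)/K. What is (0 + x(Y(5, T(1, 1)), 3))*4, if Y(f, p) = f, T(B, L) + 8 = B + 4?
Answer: -178/15 ≈ -11.867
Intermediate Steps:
T(B, L) = -4 + B (T(B, L) = -8 + (B + 4) = -8 + (4 + B) = -4 + B)
x(W, K) = -19/5 + W/6 (x(W, K) = -4 + (W/6 + (K/5)/K) = -4 + (W/6 + ⅕) = -4 + (⅕ + W/6) = -19/5 + W/6)
(0 + x(Y(5, T(1, 1)), 3))*4 = (0 + (-19/5 + (⅙)*5))*4 = (0 + (-19/5 + ⅚))*4 = (0 - 89/30)*4 = -89/30*4 = -178/15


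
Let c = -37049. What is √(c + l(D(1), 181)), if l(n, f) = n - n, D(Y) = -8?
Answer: I*√37049 ≈ 192.48*I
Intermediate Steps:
l(n, f) = 0
√(c + l(D(1), 181)) = √(-37049 + 0) = √(-37049) = I*√37049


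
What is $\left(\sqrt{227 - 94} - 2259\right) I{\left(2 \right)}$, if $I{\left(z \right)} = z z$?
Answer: $-9036 + 4 \sqrt{133} \approx -8989.9$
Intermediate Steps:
$I{\left(z \right)} = z^{2}$
$\left(\sqrt{227 - 94} - 2259\right) I{\left(2 \right)} = \left(\sqrt{227 - 94} - 2259\right) 2^{2} = \left(\sqrt{133} - 2259\right) 4 = \left(-2259 + \sqrt{133}\right) 4 = -9036 + 4 \sqrt{133}$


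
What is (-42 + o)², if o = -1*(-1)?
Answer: 1681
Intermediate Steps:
o = 1
(-42 + o)² = (-42 + 1)² = (-41)² = 1681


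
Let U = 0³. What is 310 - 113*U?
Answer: 310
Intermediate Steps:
U = 0
310 - 113*U = 310 - 113*0 = 310 + 0 = 310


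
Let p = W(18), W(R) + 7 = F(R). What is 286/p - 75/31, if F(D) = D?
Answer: 731/31 ≈ 23.581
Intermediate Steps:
W(R) = -7 + R
p = 11 (p = -7 + 18 = 11)
286/p - 75/31 = 286/11 - 75/31 = 286*(1/11) - 75*1/31 = 26 - 75/31 = 731/31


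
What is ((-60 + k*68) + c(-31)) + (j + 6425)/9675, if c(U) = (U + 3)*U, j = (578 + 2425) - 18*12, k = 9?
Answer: 13747712/9675 ≈ 1421.0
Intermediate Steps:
j = 2787 (j = 3003 - 216 = 2787)
c(U) = U*(3 + U) (c(U) = (3 + U)*U = U*(3 + U))
((-60 + k*68) + c(-31)) + (j + 6425)/9675 = ((-60 + 9*68) - 31*(3 - 31)) + (2787 + 6425)/9675 = ((-60 + 612) - 31*(-28)) + 9212*(1/9675) = (552 + 868) + 9212/9675 = 1420 + 9212/9675 = 13747712/9675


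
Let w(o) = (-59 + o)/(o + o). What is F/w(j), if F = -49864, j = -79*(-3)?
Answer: -11817768/89 ≈ -1.3278e+5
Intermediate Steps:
j = 237
w(o) = (-59 + o)/(2*o) (w(o) = (-59 + o)/((2*o)) = (-59 + o)*(1/(2*o)) = (-59 + o)/(2*o))
F/w(j) = -49864*474/(-59 + 237) = -49864/((½)*(1/237)*178) = -49864/89/237 = -49864*237/89 = -11817768/89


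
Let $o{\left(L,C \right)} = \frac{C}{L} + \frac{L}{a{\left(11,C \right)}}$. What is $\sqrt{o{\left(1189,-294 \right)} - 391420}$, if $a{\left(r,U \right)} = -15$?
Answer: $\frac{i \sqrt{124530993975885}}{17835} \approx 625.7 i$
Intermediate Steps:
$o{\left(L,C \right)} = - \frac{L}{15} + \frac{C}{L}$ ($o{\left(L,C \right)} = \frac{C}{L} + \frac{L}{-15} = \frac{C}{L} + L \left(- \frac{1}{15}\right) = \frac{C}{L} - \frac{L}{15} = - \frac{L}{15} + \frac{C}{L}$)
$\sqrt{o{\left(1189,-294 \right)} - 391420} = \sqrt{\left(\left(- \frac{1}{15}\right) 1189 - \frac{294}{1189}\right) - 391420} = \sqrt{\left(- \frac{1189}{15} - \frac{294}{1189}\right) - 391420} = \sqrt{- \frac{1418131}{17835} - 391420} = \sqrt{- \frac{6982393831}{17835}} = \frac{i \sqrt{124530993975885}}{17835}$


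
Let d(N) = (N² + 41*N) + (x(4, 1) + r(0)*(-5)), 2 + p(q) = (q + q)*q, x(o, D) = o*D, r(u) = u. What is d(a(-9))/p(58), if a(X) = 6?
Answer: 143/3363 ≈ 0.042522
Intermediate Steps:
x(o, D) = D*o
p(q) = -2 + 2*q² (p(q) = -2 + (q + q)*q = -2 + (2*q)*q = -2 + 2*q²)
d(N) = 4 + N² + 41*N (d(N) = (N² + 41*N) + (1*4 + 0*(-5)) = (N² + 41*N) + (4 + 0) = (N² + 41*N) + 4 = 4 + N² + 41*N)
d(a(-9))/p(58) = (4 + 6² + 41*6)/(-2 + 2*58²) = (4 + 36 + 246)/(-2 + 2*3364) = 286/(-2 + 6728) = 286/6726 = 286*(1/6726) = 143/3363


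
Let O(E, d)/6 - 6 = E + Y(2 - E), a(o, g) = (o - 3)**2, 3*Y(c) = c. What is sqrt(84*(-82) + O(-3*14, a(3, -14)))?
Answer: 2*I*sqrt(1754) ≈ 83.762*I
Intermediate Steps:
Y(c) = c/3
a(o, g) = (-3 + o)**2
O(E, d) = 40 + 4*E (O(E, d) = 36 + 6*(E + (2 - E)/3) = 36 + 6*(E + (2/3 - E/3)) = 36 + 6*(2/3 + 2*E/3) = 36 + (4 + 4*E) = 40 + 4*E)
sqrt(84*(-82) + O(-3*14, a(3, -14))) = sqrt(84*(-82) + (40 + 4*(-3*14))) = sqrt(-6888 + (40 + 4*(-42))) = sqrt(-6888 + (40 - 168)) = sqrt(-6888 - 128) = sqrt(-7016) = 2*I*sqrt(1754)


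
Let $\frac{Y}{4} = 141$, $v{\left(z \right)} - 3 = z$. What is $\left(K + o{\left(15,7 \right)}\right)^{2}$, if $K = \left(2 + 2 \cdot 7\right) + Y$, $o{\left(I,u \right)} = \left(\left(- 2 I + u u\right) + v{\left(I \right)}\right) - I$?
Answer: $362404$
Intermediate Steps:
$v{\left(z \right)} = 3 + z$
$Y = 564$ ($Y = 4 \cdot 141 = 564$)
$o{\left(I,u \right)} = 3 + u^{2} - 2 I$ ($o{\left(I,u \right)} = \left(\left(- 2 I + u u\right) + \left(3 + I\right)\right) - I = \left(\left(- 2 I + u^{2}\right) + \left(3 + I\right)\right) - I = \left(\left(u^{2} - 2 I\right) + \left(3 + I\right)\right) - I = \left(3 + u^{2} - I\right) - I = 3 + u^{2} - 2 I$)
$K = 580$ ($K = \left(2 + 2 \cdot 7\right) + 564 = \left(2 + 14\right) + 564 = 16 + 564 = 580$)
$\left(K + o{\left(15,7 \right)}\right)^{2} = \left(580 + \left(3 + 7^{2} - 30\right)\right)^{2} = \left(580 + \left(3 + 49 - 30\right)\right)^{2} = \left(580 + 22\right)^{2} = 602^{2} = 362404$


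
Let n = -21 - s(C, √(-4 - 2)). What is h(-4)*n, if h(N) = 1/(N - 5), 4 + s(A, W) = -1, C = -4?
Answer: 16/9 ≈ 1.7778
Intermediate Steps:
s(A, W) = -5 (s(A, W) = -4 - 1 = -5)
h(N) = 1/(-5 + N)
n = -16 (n = -21 - 1*(-5) = -21 + 5 = -16)
h(-4)*n = -16/(-5 - 4) = -16/(-9) = -⅑*(-16) = 16/9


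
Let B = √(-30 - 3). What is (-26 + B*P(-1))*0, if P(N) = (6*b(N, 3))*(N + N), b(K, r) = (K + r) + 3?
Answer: 0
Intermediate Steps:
b(K, r) = 3 + K + r
B = I*√33 (B = √(-33) = I*√33 ≈ 5.7446*I)
P(N) = 2*N*(36 + 6*N) (P(N) = (6*(3 + N + 3))*(N + N) = (6*(6 + N))*(2*N) = (36 + 6*N)*(2*N) = 2*N*(36 + 6*N))
(-26 + B*P(-1))*0 = (-26 + (I*√33)*(12*(-1)*(6 - 1)))*0 = (-26 + (I*√33)*(12*(-1)*5))*0 = (-26 + (I*√33)*(-60))*0 = (-26 - 60*I*√33)*0 = 0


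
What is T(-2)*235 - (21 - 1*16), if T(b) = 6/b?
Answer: -710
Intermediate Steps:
T(-2)*235 - (21 - 1*16) = (6/(-2))*235 - (21 - 1*16) = (6*(-1/2))*235 - (21 - 16) = -3*235 - 1*5 = -705 - 5 = -710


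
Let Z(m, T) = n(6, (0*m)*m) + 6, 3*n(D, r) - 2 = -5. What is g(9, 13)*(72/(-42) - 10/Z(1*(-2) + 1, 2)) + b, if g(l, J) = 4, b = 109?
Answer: 659/7 ≈ 94.143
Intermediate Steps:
n(D, r) = -1 (n(D, r) = 2/3 + (1/3)*(-5) = 2/3 - 5/3 = -1)
Z(m, T) = 5 (Z(m, T) = -1 + 6 = 5)
g(9, 13)*(72/(-42) - 10/Z(1*(-2) + 1, 2)) + b = 4*(72/(-42) - 10/5) + 109 = 4*(72*(-1/42) - 10*1/5) + 109 = 4*(-12/7 - 2) + 109 = 4*(-26/7) + 109 = -104/7 + 109 = 659/7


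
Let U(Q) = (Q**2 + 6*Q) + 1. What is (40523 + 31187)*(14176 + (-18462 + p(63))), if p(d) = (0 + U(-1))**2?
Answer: -306201700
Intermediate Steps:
U(Q) = 1 + Q**2 + 6*Q
p(d) = 16 (p(d) = (0 + (1 + (-1)**2 + 6*(-1)))**2 = (0 + (1 + 1 - 6))**2 = (0 - 4)**2 = (-4)**2 = 16)
(40523 + 31187)*(14176 + (-18462 + p(63))) = (40523 + 31187)*(14176 + (-18462 + 16)) = 71710*(14176 - 18446) = 71710*(-4270) = -306201700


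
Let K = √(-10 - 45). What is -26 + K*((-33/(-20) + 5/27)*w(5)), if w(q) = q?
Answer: -26 + 991*I*√55/108 ≈ -26.0 + 68.051*I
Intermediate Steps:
K = I*√55 (K = √(-55) = I*√55 ≈ 7.4162*I)
-26 + K*((-33/(-20) + 5/27)*w(5)) = -26 + (I*√55)*((-33/(-20) + 5/27)*5) = -26 + (I*√55)*((-33*(-1/20) + 5*(1/27))*5) = -26 + (I*√55)*((33/20 + 5/27)*5) = -26 + (I*√55)*((991/540)*5) = -26 + (I*√55)*(991/108) = -26 + 991*I*√55/108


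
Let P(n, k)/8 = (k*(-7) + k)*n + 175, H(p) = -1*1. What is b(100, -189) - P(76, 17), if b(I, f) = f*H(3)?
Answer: 60805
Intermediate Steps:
H(p) = -1
P(n, k) = 1400 - 48*k*n (P(n, k) = 8*((k*(-7) + k)*n + 175) = 8*((-7*k + k)*n + 175) = 8*((-6*k)*n + 175) = 8*(-6*k*n + 175) = 8*(175 - 6*k*n) = 1400 - 48*k*n)
b(I, f) = -f (b(I, f) = f*(-1) = -f)
b(100, -189) - P(76, 17) = -1*(-189) - (1400 - 48*17*76) = 189 - (1400 - 62016) = 189 - 1*(-60616) = 189 + 60616 = 60805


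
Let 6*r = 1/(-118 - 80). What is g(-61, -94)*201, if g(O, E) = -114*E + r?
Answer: 852950669/396 ≈ 2.1539e+6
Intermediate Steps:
r = -1/1188 (r = 1/(6*(-118 - 80)) = (1/6)/(-198) = (1/6)*(-1/198) = -1/1188 ≈ -0.00084175)
g(O, E) = -1/1188 - 114*E (g(O, E) = -114*E - 1/1188 = -1/1188 - 114*E)
g(-61, -94)*201 = (-1/1188 - 114*(-94))*201 = (-1/1188 + 10716)*201 = (12730607/1188)*201 = 852950669/396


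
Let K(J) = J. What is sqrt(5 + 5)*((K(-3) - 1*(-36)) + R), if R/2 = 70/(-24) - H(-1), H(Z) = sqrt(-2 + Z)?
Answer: sqrt(10)*(163 - 12*I*sqrt(3))/6 ≈ 85.909 - 10.954*I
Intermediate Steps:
R = -35/6 - 2*I*sqrt(3) (R = 2*(70/(-24) - sqrt(-2 - 1)) = 2*(70*(-1/24) - sqrt(-3)) = 2*(-35/12 - I*sqrt(3)) = -35/6 - 2*I*sqrt(3) ≈ -5.8333 - 3.4641*I)
sqrt(5 + 5)*((K(-3) - 1*(-36)) + R) = sqrt(5 + 5)*((-3 - 1*(-36)) + (-35/6 - 2*I*sqrt(3))) = sqrt(10)*((-3 + 36) + (-35/6 - 2*I*sqrt(3))) = sqrt(10)*(33 + (-35/6 - 2*I*sqrt(3))) = sqrt(10)*(163/6 - 2*I*sqrt(3))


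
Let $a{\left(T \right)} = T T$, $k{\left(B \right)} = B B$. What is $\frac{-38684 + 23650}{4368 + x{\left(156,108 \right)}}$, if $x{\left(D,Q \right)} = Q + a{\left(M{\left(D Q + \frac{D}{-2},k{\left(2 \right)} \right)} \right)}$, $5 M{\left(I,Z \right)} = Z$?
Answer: $- \frac{187925}{55958} \approx -3.3583$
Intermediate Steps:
$k{\left(B \right)} = B^{2}$
$M{\left(I,Z \right)} = \frac{Z}{5}$
$a{\left(T \right)} = T^{2}$
$x{\left(D,Q \right)} = \frac{16}{25} + Q$ ($x{\left(D,Q \right)} = Q + \left(\frac{2^{2}}{5}\right)^{2} = Q + \left(\frac{1}{5} \cdot 4\right)^{2} = Q + \left(\frac{4}{5}\right)^{2} = Q + \frac{16}{25} = \frac{16}{25} + Q$)
$\frac{-38684 + 23650}{4368 + x{\left(156,108 \right)}} = \frac{-38684 + 23650}{4368 + \left(\frac{16}{25} + 108\right)} = - \frac{15034}{4368 + \frac{2716}{25}} = - \frac{15034}{\frac{111916}{25}} = \left(-15034\right) \frac{25}{111916} = - \frac{187925}{55958}$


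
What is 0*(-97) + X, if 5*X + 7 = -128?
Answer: -27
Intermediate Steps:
X = -27 (X = -7/5 + (⅕)*(-128) = -7/5 - 128/5 = -27)
0*(-97) + X = 0*(-97) - 27 = 0 - 27 = -27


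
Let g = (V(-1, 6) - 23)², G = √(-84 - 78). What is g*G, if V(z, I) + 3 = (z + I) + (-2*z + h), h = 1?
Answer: 2916*I*√2 ≈ 4123.8*I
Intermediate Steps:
V(z, I) = -2 + I - z (V(z, I) = -3 + ((z + I) + (-2*z + 1)) = -3 + ((I + z) + (1 - 2*z)) = -3 + (1 + I - z) = -2 + I - z)
G = 9*I*√2 (G = √(-162) = 9*I*√2 ≈ 12.728*I)
g = 324 (g = ((-2 + 6 - 1*(-1)) - 23)² = ((-2 + 6 + 1) - 23)² = (5 - 23)² = (-18)² = 324)
g*G = 324*(9*I*√2) = 2916*I*√2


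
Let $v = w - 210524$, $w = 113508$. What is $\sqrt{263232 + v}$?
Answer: $2 \sqrt{41554} \approx 407.7$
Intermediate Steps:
$v = -97016$ ($v = 113508 - 210524 = -97016$)
$\sqrt{263232 + v} = \sqrt{263232 - 97016} = \sqrt{166216} = 2 \sqrt{41554}$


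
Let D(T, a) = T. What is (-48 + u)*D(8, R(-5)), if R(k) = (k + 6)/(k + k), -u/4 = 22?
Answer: -1088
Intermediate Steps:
u = -88 (u = -4*22 = -88)
R(k) = (6 + k)/(2*k) (R(k) = (6 + k)/((2*k)) = (6 + k)*(1/(2*k)) = (6 + k)/(2*k))
(-48 + u)*D(8, R(-5)) = (-48 - 88)*8 = -136*8 = -1088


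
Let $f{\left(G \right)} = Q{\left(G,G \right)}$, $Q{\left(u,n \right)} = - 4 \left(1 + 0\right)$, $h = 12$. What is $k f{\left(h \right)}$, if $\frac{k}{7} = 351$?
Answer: $-9828$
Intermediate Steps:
$k = 2457$ ($k = 7 \cdot 351 = 2457$)
$Q{\left(u,n \right)} = -4$ ($Q{\left(u,n \right)} = \left(-4\right) 1 = -4$)
$f{\left(G \right)} = -4$
$k f{\left(h \right)} = 2457 \left(-4\right) = -9828$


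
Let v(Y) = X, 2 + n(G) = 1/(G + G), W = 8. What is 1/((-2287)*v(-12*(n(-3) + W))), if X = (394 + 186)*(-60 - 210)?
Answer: 1/358144200 ≈ 2.7922e-9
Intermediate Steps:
n(G) = -2 + 1/(2*G) (n(G) = -2 + 1/(G + G) = -2 + 1/(2*G))
X = -156600 (X = 580*(-270) = -156600)
v(Y) = -156600
1/((-2287)*v(-12*(n(-3) + W))) = 1/(-2287*(-156600)) = -1/2287*(-1/156600) = 1/358144200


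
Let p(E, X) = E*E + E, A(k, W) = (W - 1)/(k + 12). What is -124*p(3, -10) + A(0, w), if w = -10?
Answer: -17867/12 ≈ -1488.9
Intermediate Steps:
A(k, W) = (-1 + W)/(12 + k)
p(E, X) = E + E² (p(E, X) = E² + E = E + E²)
-124*p(3, -10) + A(0, w) = -372*(1 + 3) + (-1 - 10)/(12 + 0) = -372*4 - 11/12 = -124*12 + (1/12)*(-11) = -1488 - 11/12 = -17867/12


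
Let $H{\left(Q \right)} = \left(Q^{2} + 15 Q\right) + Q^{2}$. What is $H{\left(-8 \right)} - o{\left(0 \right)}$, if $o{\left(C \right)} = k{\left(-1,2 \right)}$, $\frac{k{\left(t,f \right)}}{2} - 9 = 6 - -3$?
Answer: $-28$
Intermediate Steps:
$k{\left(t,f \right)} = 36$ ($k{\left(t,f \right)} = 18 + 2 \left(6 - -3\right) = 18 + 2 \left(6 + 3\right) = 18 + 2 \cdot 9 = 18 + 18 = 36$)
$o{\left(C \right)} = 36$
$H{\left(Q \right)} = 2 Q^{2} + 15 Q$
$H{\left(-8 \right)} - o{\left(0 \right)} = - 8 \left(15 + 2 \left(-8\right)\right) - 36 = - 8 \left(15 - 16\right) - 36 = \left(-8\right) \left(-1\right) - 36 = 8 - 36 = -28$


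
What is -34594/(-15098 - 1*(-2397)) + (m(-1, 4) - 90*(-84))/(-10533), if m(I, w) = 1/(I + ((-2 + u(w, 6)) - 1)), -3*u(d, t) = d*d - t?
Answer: 1967979009/981050642 ≈ 2.0060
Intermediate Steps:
u(d, t) = -d²/3 + t/3 (u(d, t) = -(d*d - t)/3 = -(d² - t)/3 = -d²/3 + t/3)
m(I, w) = 1/(-1 + I - w²/3) (m(I, w) = 1/(I + ((-2 + (-w²/3 + (⅓)*6)) - 1)) = 1/(I + ((-2 + (-w²/3 + 2)) - 1)) = 1/(I + ((-2 + (2 - w²/3)) - 1)) = 1/(I + (-w²/3 - 1)) = 1/(I + (-1 - w²/3)) = 1/(-1 + I - w²/3))
-34594/(-15098 - 1*(-2397)) + (m(-1, 4) - 90*(-84))/(-10533) = -34594/(-15098 - 1*(-2397)) + (-3/(3 + 4² - 3*(-1)) - 90*(-84))/(-10533) = -34594/(-15098 + 2397) + (-3/(3 + 16 + 3) + 7560)*(-1/10533) = -34594/(-12701) + (-3/22 + 7560)*(-1/10533) = -34594*(-1/12701) + (-3*1/22 + 7560)*(-1/10533) = 34594/12701 + (-3/22 + 7560)*(-1/10533) = 34594/12701 + (166317/22)*(-1/10533) = 34594/12701 - 55439/77242 = 1967979009/981050642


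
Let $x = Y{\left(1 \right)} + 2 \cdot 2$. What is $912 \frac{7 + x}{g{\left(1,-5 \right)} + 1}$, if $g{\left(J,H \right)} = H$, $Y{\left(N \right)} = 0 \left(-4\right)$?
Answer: $-2508$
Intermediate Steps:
$Y{\left(N \right)} = 0$
$x = 4$ ($x = 0 + 2 \cdot 2 = 0 + 4 = 4$)
$912 \frac{7 + x}{g{\left(1,-5 \right)} + 1} = 912 \frac{7 + 4}{-5 + 1} = 912 \frac{11}{-4} = 912 \cdot 11 \left(- \frac{1}{4}\right) = 912 \left(- \frac{11}{4}\right) = -2508$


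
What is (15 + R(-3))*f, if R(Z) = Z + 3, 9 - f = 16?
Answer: -105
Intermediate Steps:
f = -7 (f = 9 - 1*16 = 9 - 16 = -7)
R(Z) = 3 + Z
(15 + R(-3))*f = (15 + (3 - 3))*(-7) = (15 + 0)*(-7) = 15*(-7) = -105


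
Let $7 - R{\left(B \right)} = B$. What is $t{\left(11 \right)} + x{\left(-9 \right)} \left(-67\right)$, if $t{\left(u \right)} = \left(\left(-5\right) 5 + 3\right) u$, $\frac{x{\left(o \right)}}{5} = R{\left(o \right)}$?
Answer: $-5602$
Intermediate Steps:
$R{\left(B \right)} = 7 - B$
$x{\left(o \right)} = 35 - 5 o$ ($x{\left(o \right)} = 5 \left(7 - o\right) = 35 - 5 o$)
$t{\left(u \right)} = - 22 u$ ($t{\left(u \right)} = \left(-25 + 3\right) u = - 22 u$)
$t{\left(11 \right)} + x{\left(-9 \right)} \left(-67\right) = \left(-22\right) 11 + \left(35 - -45\right) \left(-67\right) = -242 + \left(35 + 45\right) \left(-67\right) = -242 + 80 \left(-67\right) = -242 - 5360 = -5602$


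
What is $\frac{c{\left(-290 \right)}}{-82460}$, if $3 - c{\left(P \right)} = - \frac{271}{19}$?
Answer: $- \frac{82}{391685} \approx -0.00020935$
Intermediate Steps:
$c{\left(P \right)} = \frac{328}{19}$ ($c{\left(P \right)} = 3 - - \frac{271}{19} = 3 + \frac{271}{19} = \frac{328}{19}$)
$\frac{c{\left(-290 \right)}}{-82460} = \frac{328}{19 \left(-82460\right)} = \frac{328}{19} \left(- \frac{1}{82460}\right) = - \frac{82}{391685}$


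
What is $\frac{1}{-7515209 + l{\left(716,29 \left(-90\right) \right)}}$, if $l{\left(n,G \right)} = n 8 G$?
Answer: $- \frac{1}{22465289} \approx -4.4513 \cdot 10^{-8}$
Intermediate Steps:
$l{\left(n,G \right)} = 8 G n$ ($l{\left(n,G \right)} = 8 n G = 8 G n$)
$\frac{1}{-7515209 + l{\left(716,29 \left(-90\right) \right)}} = \frac{1}{-7515209 + 8 \cdot 29 \left(-90\right) 716} = \frac{1}{-7515209 + 8 \left(-2610\right) 716} = \frac{1}{-7515209 - 14950080} = \frac{1}{-22465289} = - \frac{1}{22465289}$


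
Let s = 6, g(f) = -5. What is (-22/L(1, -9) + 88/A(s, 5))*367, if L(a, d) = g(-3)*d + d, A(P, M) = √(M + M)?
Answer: -4037/18 + 16148*√10/5 ≈ 9988.6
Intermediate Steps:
A(P, M) = √2*√M (A(P, M) = √(2*M) = √2*√M)
L(a, d) = -4*d (L(a, d) = -5*d + d = -4*d)
(-22/L(1, -9) + 88/A(s, 5))*367 = (-22/((-4*(-9))) + 88/((√2*√5)))*367 = (-22/36 + 88/(√10))*367 = (-22*1/36 + 88*(√10/10))*367 = (-11/18 + 44*√10/5)*367 = -4037/18 + 16148*√10/5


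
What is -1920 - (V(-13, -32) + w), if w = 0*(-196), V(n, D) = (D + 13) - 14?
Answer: -1887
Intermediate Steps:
V(n, D) = -1 + D (V(n, D) = (13 + D) - 14 = -1 + D)
w = 0
-1920 - (V(-13, -32) + w) = -1920 - ((-1 - 32) + 0) = -1920 - (-33 + 0) = -1920 - 1*(-33) = -1920 + 33 = -1887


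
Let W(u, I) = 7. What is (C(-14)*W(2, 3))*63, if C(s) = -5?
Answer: -2205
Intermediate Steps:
(C(-14)*W(2, 3))*63 = -5*7*63 = -35*63 = -2205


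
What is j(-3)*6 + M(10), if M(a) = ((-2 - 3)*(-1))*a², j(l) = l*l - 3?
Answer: 536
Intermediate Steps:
j(l) = -3 + l² (j(l) = l² - 3 = -3 + l²)
M(a) = 5*a² (M(a) = (-5*(-1))*a² = 5*a²)
j(-3)*6 + M(10) = (-3 + (-3)²)*6 + 5*10² = (-3 + 9)*6 + 5*100 = 6*6 + 500 = 36 + 500 = 536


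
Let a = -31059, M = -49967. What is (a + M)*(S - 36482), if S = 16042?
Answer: 1656171440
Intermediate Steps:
(a + M)*(S - 36482) = (-31059 - 49967)*(16042 - 36482) = -81026*(-20440) = 1656171440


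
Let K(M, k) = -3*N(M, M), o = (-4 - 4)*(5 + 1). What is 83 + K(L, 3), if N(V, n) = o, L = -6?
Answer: 227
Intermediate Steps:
o = -48 (o = -8*6 = -48)
N(V, n) = -48
K(M, k) = 144 (K(M, k) = -3*(-48) = 144)
83 + K(L, 3) = 83 + 144 = 227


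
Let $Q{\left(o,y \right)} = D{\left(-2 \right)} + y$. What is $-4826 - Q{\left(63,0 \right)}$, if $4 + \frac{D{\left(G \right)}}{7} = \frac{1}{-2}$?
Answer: $- \frac{9589}{2} \approx -4794.5$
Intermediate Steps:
$D{\left(G \right)} = - \frac{63}{2}$ ($D{\left(G \right)} = -28 + \frac{7}{-2} = -28 + 7 \left(- \frac{1}{2}\right) = -28 - \frac{7}{2} = - \frac{63}{2}$)
$Q{\left(o,y \right)} = - \frac{63}{2} + y$
$-4826 - Q{\left(63,0 \right)} = -4826 - \left(- \frac{63}{2} + 0\right) = -4826 - - \frac{63}{2} = -4826 + \frac{63}{2} = - \frac{9589}{2}$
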